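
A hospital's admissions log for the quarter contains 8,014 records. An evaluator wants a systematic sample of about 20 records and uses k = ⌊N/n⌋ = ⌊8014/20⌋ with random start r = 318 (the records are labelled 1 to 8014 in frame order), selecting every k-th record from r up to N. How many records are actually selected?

k = ⌊8014/20⌋ = 400
Achieved size = ⌊(8014 − 318)/400⌋ + 1 = ⌊7696/400⌋ + 1 = 19 + 1 = 20
(last selection: 318 + 19×400 = 7918 ≤ 8014; next would be 8318 > 8014)

20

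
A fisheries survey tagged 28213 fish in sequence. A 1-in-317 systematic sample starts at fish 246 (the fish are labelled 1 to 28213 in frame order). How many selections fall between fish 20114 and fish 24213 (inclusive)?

k = 317
First selection ≥ 20114: 246 + ⌈(20114−246)/317⌉·317 = 246 + 63×317 = 20217
Last selection ≤ 24213: 246 + ⌊(24213−246)/317⌋·317 = 246 + 75×317 = 24021
Count = 75 − 63 + 1 = 13

13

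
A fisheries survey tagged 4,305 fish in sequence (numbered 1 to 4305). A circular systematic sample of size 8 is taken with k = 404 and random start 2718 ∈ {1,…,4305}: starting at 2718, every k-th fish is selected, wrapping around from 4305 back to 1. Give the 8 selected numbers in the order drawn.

2718, 3122, 3526, 3930, 29, 433, 837, 1241

Selection 1: 2718
Selection 2: 2718 + 404 = 3122
Selection 3: 3122 + 404 = 3526
Selection 4: 3526 + 404 = 3930
Selection 5: 3930 + 404 = 4334 → 4334 − 4305 = 29
Selection 6: 29 + 404 = 433
Selection 7: 433 + 404 = 837
Selection 8: 837 + 404 = 1241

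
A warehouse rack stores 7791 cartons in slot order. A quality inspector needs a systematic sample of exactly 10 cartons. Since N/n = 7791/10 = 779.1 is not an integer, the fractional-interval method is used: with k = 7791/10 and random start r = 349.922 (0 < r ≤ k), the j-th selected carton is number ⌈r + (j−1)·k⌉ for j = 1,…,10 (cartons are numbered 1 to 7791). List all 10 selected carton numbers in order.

350, 1130, 1909, 2688, 3467, 4246, 5025, 5804, 6583, 7362

j=1: r + 0k = 349.922 → ⌈·⌉ = 350
j=2: r + 1k = 1129.022 → ⌈·⌉ = 1130
j=3: r + 2k = 1908.122 → ⌈·⌉ = 1909
j=4: r + 3k = 2687.222 → ⌈·⌉ = 2688
j=5: r + 4k = 3466.322 → ⌈·⌉ = 3467
j=6: r + 5k = 4245.422 → ⌈·⌉ = 4246
j=7: r + 6k = 5024.522 → ⌈·⌉ = 5025
j=8: r + 7k = 5803.622 → ⌈·⌉ = 5804
j=9: r + 8k = 6582.722 → ⌈·⌉ = 6583
j=10: r + 9k = 7361.822 → ⌈·⌉ = 7362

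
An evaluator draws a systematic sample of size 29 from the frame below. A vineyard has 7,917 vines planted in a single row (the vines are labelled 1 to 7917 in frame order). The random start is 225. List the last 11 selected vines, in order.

5139, 5412, 5685, 5958, 6231, 6504, 6777, 7050, 7323, 7596, 7869

k = N/n = 7917/29 = 273
19th selection = 225 + 18×273 = 5139
20th: 5139 + 273 = 5412
21st: 5412 + 273 = 5685
22nd: 5685 + 273 = 5958
23rd: 5958 + 273 = 6231
24th: 6231 + 273 = 6504
25th: 6504 + 273 = 6777
26th: 6777 + 273 = 7050
27th: 7050 + 273 = 7323
28th: 7323 + 273 = 7596
29th: 7596 + 273 = 7869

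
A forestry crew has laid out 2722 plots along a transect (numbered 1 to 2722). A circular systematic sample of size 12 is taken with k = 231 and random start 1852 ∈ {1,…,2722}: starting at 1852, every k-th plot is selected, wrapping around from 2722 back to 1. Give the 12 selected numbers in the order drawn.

Selection 1: 1852
Selection 2: 1852 + 231 = 2083
Selection 3: 2083 + 231 = 2314
Selection 4: 2314 + 231 = 2545
Selection 5: 2545 + 231 = 2776 → 2776 − 2722 = 54
Selection 6: 54 + 231 = 285
Selection 7: 285 + 231 = 516
Selection 8: 516 + 231 = 747
Selection 9: 747 + 231 = 978
Selection 10: 978 + 231 = 1209
Selection 11: 1209 + 231 = 1440
Selection 12: 1440 + 231 = 1671

1852, 2083, 2314, 2545, 54, 285, 516, 747, 978, 1209, 1440, 1671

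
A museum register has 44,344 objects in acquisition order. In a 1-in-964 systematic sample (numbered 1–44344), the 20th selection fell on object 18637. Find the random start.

321

k = 964
r = 18637 − (20−1)×964 = 18637 − 18316 = 321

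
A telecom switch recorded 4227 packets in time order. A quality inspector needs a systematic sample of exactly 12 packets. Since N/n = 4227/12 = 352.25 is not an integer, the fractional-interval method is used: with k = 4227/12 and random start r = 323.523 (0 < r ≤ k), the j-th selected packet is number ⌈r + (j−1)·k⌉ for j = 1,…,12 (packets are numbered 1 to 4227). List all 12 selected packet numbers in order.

j=1: r + 0k = 323.523 → ⌈·⌉ = 324
j=2: r + 1k = 675.773 → ⌈·⌉ = 676
j=3: r + 2k = 1028.023 → ⌈·⌉ = 1029
j=4: r + 3k = 1380.273 → ⌈·⌉ = 1381
j=5: r + 4k = 1732.523 → ⌈·⌉ = 1733
j=6: r + 5k = 2084.773 → ⌈·⌉ = 2085
j=7: r + 6k = 2437.023 → ⌈·⌉ = 2438
j=8: r + 7k = 2789.273 → ⌈·⌉ = 2790
j=9: r + 8k = 3141.523 → ⌈·⌉ = 3142
j=10: r + 9k = 3493.773 → ⌈·⌉ = 3494
j=11: r + 10k = 3846.023 → ⌈·⌉ = 3847
j=12: r + 11k = 4198.273 → ⌈·⌉ = 4199

324, 676, 1029, 1381, 1733, 2085, 2438, 2790, 3142, 3494, 3847, 4199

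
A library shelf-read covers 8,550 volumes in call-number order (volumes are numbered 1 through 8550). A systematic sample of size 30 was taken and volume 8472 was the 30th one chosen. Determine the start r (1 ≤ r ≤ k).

k = 8550/30 = 285
r = 8472 − (30−1)×285 = 8472 − 8265 = 207

207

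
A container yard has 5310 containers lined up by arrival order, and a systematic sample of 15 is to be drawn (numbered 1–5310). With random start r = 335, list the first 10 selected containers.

k = N/n = 5310/15 = 354
container 1: 335
container 2: 335 + 354 = 689
container 3: 689 + 354 = 1043
container 4: 1043 + 354 = 1397
container 5: 1397 + 354 = 1751
container 6: 1751 + 354 = 2105
container 7: 2105 + 354 = 2459
container 8: 2459 + 354 = 2813
container 9: 2813 + 354 = 3167
container 10: 3167 + 354 = 3521

335, 689, 1043, 1397, 1751, 2105, 2459, 2813, 3167, 3521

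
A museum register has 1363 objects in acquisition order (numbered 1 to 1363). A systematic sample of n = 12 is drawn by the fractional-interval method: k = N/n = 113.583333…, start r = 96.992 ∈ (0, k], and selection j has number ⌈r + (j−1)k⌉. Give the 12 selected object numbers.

j=1: r + 0k = 96.992 → ⌈·⌉ = 97
j=2: r + 1k = 210.575333… → ⌈·⌉ = 211
j=3: r + 2k = 324.158666… → ⌈·⌉ = 325
j=4: r + 3k = 437.742 → ⌈·⌉ = 438
j=5: r + 4k = 551.325333… → ⌈·⌉ = 552
j=6: r + 5k = 664.908666… → ⌈·⌉ = 665
j=7: r + 6k = 778.492 → ⌈·⌉ = 779
j=8: r + 7k = 892.075333… → ⌈·⌉ = 893
j=9: r + 8k = 1005.658666… → ⌈·⌉ = 1006
j=10: r + 9k = 1119.242 → ⌈·⌉ = 1120
j=11: r + 10k = 1232.825333… → ⌈·⌉ = 1233
j=12: r + 11k = 1346.408666… → ⌈·⌉ = 1347

97, 211, 325, 438, 552, 665, 779, 893, 1006, 1120, 1233, 1347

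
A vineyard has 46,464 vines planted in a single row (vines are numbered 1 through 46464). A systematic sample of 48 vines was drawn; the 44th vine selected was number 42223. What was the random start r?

599

k = 46464/48 = 968
r = 42223 − (44−1)×968 = 42223 − 41624 = 599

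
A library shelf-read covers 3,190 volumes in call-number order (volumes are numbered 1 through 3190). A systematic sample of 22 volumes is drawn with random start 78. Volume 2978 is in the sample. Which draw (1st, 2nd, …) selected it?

k = 3190/22 = 145
position = (2978 − 78)/145 + 1 = 2900/145 + 1 = 20 + 1 = 21

21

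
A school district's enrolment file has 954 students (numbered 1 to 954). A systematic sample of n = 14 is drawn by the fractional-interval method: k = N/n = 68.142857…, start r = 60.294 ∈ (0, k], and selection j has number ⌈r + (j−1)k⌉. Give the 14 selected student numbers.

61, 129, 197, 265, 333, 402, 470, 538, 606, 674, 742, 810, 879, 947

j=1: r + 0k = 60.294 → ⌈·⌉ = 61
j=2: r + 1k = 128.436857… → ⌈·⌉ = 129
j=3: r + 2k = 196.579714… → ⌈·⌉ = 197
j=4: r + 3k = 264.722571… → ⌈·⌉ = 265
j=5: r + 4k = 332.865428… → ⌈·⌉ = 333
j=6: r + 5k = 401.008285… → ⌈·⌉ = 402
j=7: r + 6k = 469.151142… → ⌈·⌉ = 470
j=8: r + 7k = 537.294 → ⌈·⌉ = 538
j=9: r + 8k = 605.436857… → ⌈·⌉ = 606
j=10: r + 9k = 673.579714… → ⌈·⌉ = 674
j=11: r + 10k = 741.722571… → ⌈·⌉ = 742
j=12: r + 11k = 809.865428… → ⌈·⌉ = 810
j=13: r + 12k = 878.008285… → ⌈·⌉ = 879
j=14: r + 13k = 946.151142… → ⌈·⌉ = 947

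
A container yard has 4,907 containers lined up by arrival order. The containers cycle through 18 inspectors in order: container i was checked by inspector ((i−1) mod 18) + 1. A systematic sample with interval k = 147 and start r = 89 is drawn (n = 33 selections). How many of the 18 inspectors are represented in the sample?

Consecutive selections differ by k = 147, so their inspector numbers differ by 147 mod 18 = 3.
gcd(147, 18) = 3, so the sample visits 18/3 = 6 distinct residues mod 18.
Start 89 is inspector 17; the inspectors hit are 2, 5, 8, 11, 14, 17.

6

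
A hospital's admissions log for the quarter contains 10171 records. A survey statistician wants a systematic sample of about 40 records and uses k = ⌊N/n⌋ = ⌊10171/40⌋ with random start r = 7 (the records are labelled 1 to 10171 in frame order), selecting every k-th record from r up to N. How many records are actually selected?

41

k = ⌊10171/40⌋ = 254
Achieved size = ⌊(10171 − 7)/254⌋ + 1 = ⌊10164/254⌋ + 1 = 40 + 1 = 41
(last selection: 7 + 40×254 = 10167 ≤ 10171; next would be 10421 > 10171)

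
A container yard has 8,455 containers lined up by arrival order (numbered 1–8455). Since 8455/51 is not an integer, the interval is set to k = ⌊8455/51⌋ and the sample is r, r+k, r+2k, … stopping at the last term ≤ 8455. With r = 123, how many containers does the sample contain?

k = ⌊8455/51⌋ = 165
Achieved size = ⌊(8455 − 123)/165⌋ + 1 = ⌊8332/165⌋ + 1 = 50 + 1 = 51
(last selection: 123 + 50×165 = 8373 ≤ 8455; next would be 8538 > 8455)

51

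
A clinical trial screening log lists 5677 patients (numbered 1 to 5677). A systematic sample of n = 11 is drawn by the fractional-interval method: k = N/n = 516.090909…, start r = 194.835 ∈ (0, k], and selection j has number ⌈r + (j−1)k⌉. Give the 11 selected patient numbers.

j=1: r + 0k = 194.835 → ⌈·⌉ = 195
j=2: r + 1k = 710.925909… → ⌈·⌉ = 711
j=3: r + 2k = 1227.016818… → ⌈·⌉ = 1228
j=4: r + 3k = 1743.107727… → ⌈·⌉ = 1744
j=5: r + 4k = 2259.198636… → ⌈·⌉ = 2260
j=6: r + 5k = 2775.289545… → ⌈·⌉ = 2776
j=7: r + 6k = 3291.380454… → ⌈·⌉ = 3292
j=8: r + 7k = 3807.471363… → ⌈·⌉ = 3808
j=9: r + 8k = 4323.562272… → ⌈·⌉ = 4324
j=10: r + 9k = 4839.653181… → ⌈·⌉ = 4840
j=11: r + 10k = 5355.744090… → ⌈·⌉ = 5356

195, 711, 1228, 1744, 2260, 2776, 3292, 3808, 4324, 4840, 5356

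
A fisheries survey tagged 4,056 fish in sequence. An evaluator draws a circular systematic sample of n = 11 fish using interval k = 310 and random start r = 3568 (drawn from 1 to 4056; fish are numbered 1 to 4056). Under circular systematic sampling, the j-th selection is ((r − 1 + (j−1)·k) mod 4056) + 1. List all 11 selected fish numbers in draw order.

3568, 3878, 132, 442, 752, 1062, 1372, 1682, 1992, 2302, 2612

Selection 1: 3568
Selection 2: 3568 + 310 = 3878
Selection 3: 3878 + 310 = 4188 → 4188 − 4056 = 132
Selection 4: 132 + 310 = 442
Selection 5: 442 + 310 = 752
Selection 6: 752 + 310 = 1062
Selection 7: 1062 + 310 = 1372
Selection 8: 1372 + 310 = 1682
Selection 9: 1682 + 310 = 1992
Selection 10: 1992 + 310 = 2302
Selection 11: 2302 + 310 = 2612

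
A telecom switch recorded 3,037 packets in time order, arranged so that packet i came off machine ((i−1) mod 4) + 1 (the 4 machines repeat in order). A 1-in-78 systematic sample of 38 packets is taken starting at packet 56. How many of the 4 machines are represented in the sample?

Consecutive selections differ by k = 78, so their machine numbers differ by 78 mod 4 = 2.
gcd(78, 4) = 2, so the sample visits 4/2 = 2 distinct residues mod 4.
Start 56 is machine 4; the machines hit are 2, 4.

2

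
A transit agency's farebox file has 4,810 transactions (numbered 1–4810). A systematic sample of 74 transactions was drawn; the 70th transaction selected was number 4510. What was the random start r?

25

k = 4810/74 = 65
r = 4510 − (70−1)×65 = 4510 − 4485 = 25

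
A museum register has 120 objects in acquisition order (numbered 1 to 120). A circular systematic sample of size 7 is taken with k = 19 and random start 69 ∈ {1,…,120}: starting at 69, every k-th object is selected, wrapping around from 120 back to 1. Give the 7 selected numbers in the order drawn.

Selection 1: 69
Selection 2: 69 + 19 = 88
Selection 3: 88 + 19 = 107
Selection 4: 107 + 19 = 126 → 126 − 120 = 6
Selection 5: 6 + 19 = 25
Selection 6: 25 + 19 = 44
Selection 7: 44 + 19 = 63

69, 88, 107, 6, 25, 44, 63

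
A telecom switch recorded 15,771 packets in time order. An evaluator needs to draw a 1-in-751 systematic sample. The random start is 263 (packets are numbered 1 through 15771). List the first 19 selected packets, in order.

263, 1014, 1765, 2516, 3267, 4018, 4769, 5520, 6271, 7022, 7773, 8524, 9275, 10026, 10777, 11528, 12279, 13030, 13781

packet 1: 263
packet 2: 263 + 751 = 1014
packet 3: 1014 + 751 = 1765
packet 4: 1765 + 751 = 2516
packet 5: 2516 + 751 = 3267
packet 6: 3267 + 751 = 4018
packet 7: 4018 + 751 = 4769
packet 8: 4769 + 751 = 5520
packet 9: 5520 + 751 = 6271
packet 10: 6271 + 751 = 7022
packet 11: 7022 + 751 = 7773
packet 12: 7773 + 751 = 8524
packet 13: 8524 + 751 = 9275
packet 14: 9275 + 751 = 10026
packet 15: 10026 + 751 = 10777
packet 16: 10777 + 751 = 11528
packet 17: 11528 + 751 = 12279
packet 18: 12279 + 751 = 13030
packet 19: 13030 + 751 = 13781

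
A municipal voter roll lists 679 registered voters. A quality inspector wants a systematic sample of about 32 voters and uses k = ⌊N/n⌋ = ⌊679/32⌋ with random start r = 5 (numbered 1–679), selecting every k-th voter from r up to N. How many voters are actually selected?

k = ⌊679/32⌋ = 21
Achieved size = ⌊(679 − 5)/21⌋ + 1 = ⌊674/21⌋ + 1 = 32 + 1 = 33
(last selection: 5 + 32×21 = 677 ≤ 679; next would be 698 > 679)

33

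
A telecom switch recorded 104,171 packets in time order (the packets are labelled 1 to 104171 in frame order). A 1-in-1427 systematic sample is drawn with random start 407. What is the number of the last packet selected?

103151

k = 1427
73rd selection = r + (73−1)·k = 407 + 72×1427 = 407 + 102744 = 103151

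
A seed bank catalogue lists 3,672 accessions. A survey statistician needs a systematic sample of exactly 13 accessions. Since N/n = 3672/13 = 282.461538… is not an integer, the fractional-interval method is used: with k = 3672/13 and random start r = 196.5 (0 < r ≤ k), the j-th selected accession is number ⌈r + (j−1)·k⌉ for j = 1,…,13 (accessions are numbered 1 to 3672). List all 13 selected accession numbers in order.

197, 479, 762, 1044, 1327, 1609, 1892, 2174, 2457, 2739, 3022, 3304, 3587

j=1: r + 0k = 196.5 → ⌈·⌉ = 197
j=2: r + 1k = 478.961538… → ⌈·⌉ = 479
j=3: r + 2k = 761.423076… → ⌈·⌉ = 762
j=4: r + 3k = 1043.884615… → ⌈·⌉ = 1044
j=5: r + 4k = 1326.346153… → ⌈·⌉ = 1327
j=6: r + 5k = 1608.807692… → ⌈·⌉ = 1609
j=7: r + 6k = 1891.269230… → ⌈·⌉ = 1892
j=8: r + 7k = 2173.730769… → ⌈·⌉ = 2174
j=9: r + 8k = 2456.192307… → ⌈·⌉ = 2457
j=10: r + 9k = 2738.653846… → ⌈·⌉ = 2739
j=11: r + 10k = 3021.115384… → ⌈·⌉ = 3022
j=12: r + 11k = 3303.576923… → ⌈·⌉ = 3304
j=13: r + 12k = 3586.038461… → ⌈·⌉ = 3587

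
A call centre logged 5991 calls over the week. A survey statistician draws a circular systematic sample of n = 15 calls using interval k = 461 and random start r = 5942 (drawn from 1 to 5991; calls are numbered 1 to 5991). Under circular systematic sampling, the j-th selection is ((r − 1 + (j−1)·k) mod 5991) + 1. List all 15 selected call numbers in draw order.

5942, 412, 873, 1334, 1795, 2256, 2717, 3178, 3639, 4100, 4561, 5022, 5483, 5944, 414

Selection 1: 5942
Selection 2: 5942 + 461 = 6403 → 6403 − 5991 = 412
Selection 3: 412 + 461 = 873
Selection 4: 873 + 461 = 1334
Selection 5: 1334 + 461 = 1795
Selection 6: 1795 + 461 = 2256
Selection 7: 2256 + 461 = 2717
Selection 8: 2717 + 461 = 3178
Selection 9: 3178 + 461 = 3639
Selection 10: 3639 + 461 = 4100
Selection 11: 4100 + 461 = 4561
Selection 12: 4561 + 461 = 5022
Selection 13: 5022 + 461 = 5483
Selection 14: 5483 + 461 = 5944
Selection 15: 5944 + 461 = 6405 → 6405 − 5991 = 414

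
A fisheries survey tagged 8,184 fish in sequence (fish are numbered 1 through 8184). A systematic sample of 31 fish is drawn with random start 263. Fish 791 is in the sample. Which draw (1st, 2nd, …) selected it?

k = 8184/31 = 264
position = (791 − 263)/264 + 1 = 528/264 + 1 = 2 + 1 = 3

3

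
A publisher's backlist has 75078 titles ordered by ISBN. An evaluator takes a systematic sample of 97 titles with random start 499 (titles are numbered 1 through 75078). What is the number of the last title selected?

k = 75078/97 = 774
97th selection = r + (97−1)·k = 499 + 96×774 = 499 + 74304 = 74803

74803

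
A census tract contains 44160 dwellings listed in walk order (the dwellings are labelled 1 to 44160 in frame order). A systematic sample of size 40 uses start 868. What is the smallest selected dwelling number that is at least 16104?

16324

k = 44160/40 = 1104
Steps past start: ⌈(16104 − 868)/1104⌉ = ⌈15236/1104⌉ = 14
Selected dwelling: 868 + 14×1104 = 16324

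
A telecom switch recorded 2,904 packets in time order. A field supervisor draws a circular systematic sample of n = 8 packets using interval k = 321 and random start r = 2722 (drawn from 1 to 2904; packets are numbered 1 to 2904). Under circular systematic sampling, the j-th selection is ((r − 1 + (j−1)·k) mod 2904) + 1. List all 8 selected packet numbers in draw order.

2722, 139, 460, 781, 1102, 1423, 1744, 2065

Selection 1: 2722
Selection 2: 2722 + 321 = 3043 → 3043 − 2904 = 139
Selection 3: 139 + 321 = 460
Selection 4: 460 + 321 = 781
Selection 5: 781 + 321 = 1102
Selection 6: 1102 + 321 = 1423
Selection 7: 1423 + 321 = 1744
Selection 8: 1744 + 321 = 2065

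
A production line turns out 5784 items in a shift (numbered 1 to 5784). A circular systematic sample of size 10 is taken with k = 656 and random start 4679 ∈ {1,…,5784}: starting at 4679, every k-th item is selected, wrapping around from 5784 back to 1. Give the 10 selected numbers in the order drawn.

Selection 1: 4679
Selection 2: 4679 + 656 = 5335
Selection 3: 5335 + 656 = 5991 → 5991 − 5784 = 207
Selection 4: 207 + 656 = 863
Selection 5: 863 + 656 = 1519
Selection 6: 1519 + 656 = 2175
Selection 7: 2175 + 656 = 2831
Selection 8: 2831 + 656 = 3487
Selection 9: 3487 + 656 = 4143
Selection 10: 4143 + 656 = 4799

4679, 5335, 207, 863, 1519, 2175, 2831, 3487, 4143, 4799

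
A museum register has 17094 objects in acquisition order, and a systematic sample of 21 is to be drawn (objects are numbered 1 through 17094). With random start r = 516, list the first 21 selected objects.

k = N/n = 17094/21 = 814
object 1: 516
object 2: 516 + 814 = 1330
object 3: 1330 + 814 = 2144
object 4: 2144 + 814 = 2958
object 5: 2958 + 814 = 3772
object 6: 3772 + 814 = 4586
object 7: 4586 + 814 = 5400
object 8: 5400 + 814 = 6214
object 9: 6214 + 814 = 7028
object 10: 7028 + 814 = 7842
object 11: 7842 + 814 = 8656
object 12: 8656 + 814 = 9470
object 13: 9470 + 814 = 10284
object 14: 10284 + 814 = 11098
object 15: 11098 + 814 = 11912
object 16: 11912 + 814 = 12726
object 17: 12726 + 814 = 13540
object 18: 13540 + 814 = 14354
object 19: 14354 + 814 = 15168
object 20: 15168 + 814 = 15982
object 21: 15982 + 814 = 16796

516, 1330, 2144, 2958, 3772, 4586, 5400, 6214, 7028, 7842, 8656, 9470, 10284, 11098, 11912, 12726, 13540, 14354, 15168, 15982, 16796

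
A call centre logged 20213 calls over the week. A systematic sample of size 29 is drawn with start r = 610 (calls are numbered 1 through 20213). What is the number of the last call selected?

k = 20213/29 = 697
29th selection = r + (29−1)·k = 610 + 28×697 = 610 + 19516 = 20126

20126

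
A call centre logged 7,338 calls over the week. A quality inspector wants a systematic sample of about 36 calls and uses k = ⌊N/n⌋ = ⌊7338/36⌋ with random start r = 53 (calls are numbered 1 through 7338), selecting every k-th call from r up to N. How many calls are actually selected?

36

k = ⌊7338/36⌋ = 203
Achieved size = ⌊(7338 − 53)/203⌋ + 1 = ⌊7285/203⌋ + 1 = 35 + 1 = 36
(last selection: 53 + 35×203 = 7158 ≤ 7338; next would be 7361 > 7338)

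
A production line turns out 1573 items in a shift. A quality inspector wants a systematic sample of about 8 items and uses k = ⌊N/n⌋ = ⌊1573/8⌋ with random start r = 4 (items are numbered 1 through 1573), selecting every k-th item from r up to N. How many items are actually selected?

k = ⌊1573/8⌋ = 196
Achieved size = ⌊(1573 − 4)/196⌋ + 1 = ⌊1569/196⌋ + 1 = 8 + 1 = 9
(last selection: 4 + 8×196 = 1572 ≤ 1573; next would be 1768 > 1573)

9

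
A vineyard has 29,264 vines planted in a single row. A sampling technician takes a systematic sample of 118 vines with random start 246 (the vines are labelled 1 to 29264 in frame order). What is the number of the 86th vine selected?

21326

k = 29264/118 = 248
86th selection = r + (86−1)·k = 246 + 85×248 = 246 + 21080 = 21326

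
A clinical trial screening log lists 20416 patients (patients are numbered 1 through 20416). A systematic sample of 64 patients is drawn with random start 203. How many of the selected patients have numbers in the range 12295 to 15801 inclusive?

k = 20416/64 = 319
First selection ≥ 12295: 203 + ⌈(12295−203)/319⌉·319 = 203 + 38×319 = 12325
Last selection ≤ 15801: 203 + ⌊(15801−203)/319⌋·319 = 203 + 48×319 = 15515
Count = 48 − 38 + 1 = 11

11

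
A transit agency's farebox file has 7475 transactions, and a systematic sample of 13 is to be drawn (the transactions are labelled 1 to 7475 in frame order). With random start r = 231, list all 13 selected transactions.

231, 806, 1381, 1956, 2531, 3106, 3681, 4256, 4831, 5406, 5981, 6556, 7131

k = N/n = 7475/13 = 575
transaction 1: 231
transaction 2: 231 + 575 = 806
transaction 3: 806 + 575 = 1381
transaction 4: 1381 + 575 = 1956
transaction 5: 1956 + 575 = 2531
transaction 6: 2531 + 575 = 3106
transaction 7: 3106 + 575 = 3681
transaction 8: 3681 + 575 = 4256
transaction 9: 4256 + 575 = 4831
transaction 10: 4831 + 575 = 5406
transaction 11: 5406 + 575 = 5981
transaction 12: 5981 + 575 = 6556
transaction 13: 6556 + 575 = 7131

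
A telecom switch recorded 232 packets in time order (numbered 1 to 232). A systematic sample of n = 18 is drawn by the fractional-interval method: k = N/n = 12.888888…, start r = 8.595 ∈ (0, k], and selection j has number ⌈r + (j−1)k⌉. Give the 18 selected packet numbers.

j=1: r + 0k = 8.595 → ⌈·⌉ = 9
j=2: r + 1k = 21.483888… → ⌈·⌉ = 22
j=3: r + 2k = 34.372777… → ⌈·⌉ = 35
j=4: r + 3k = 47.261666… → ⌈·⌉ = 48
j=5: r + 4k = 60.150555… → ⌈·⌉ = 61
j=6: r + 5k = 73.039444… → ⌈·⌉ = 74
j=7: r + 6k = 85.928333… → ⌈·⌉ = 86
j=8: r + 7k = 98.817222… → ⌈·⌉ = 99
j=9: r + 8k = 111.706111… → ⌈·⌉ = 112
j=10: r + 9k = 124.595 → ⌈·⌉ = 125
j=11: r + 10k = 137.483888… → ⌈·⌉ = 138
j=12: r + 11k = 150.372777… → ⌈·⌉ = 151
j=13: r + 12k = 163.261666… → ⌈·⌉ = 164
j=14: r + 13k = 176.150555… → ⌈·⌉ = 177
j=15: r + 14k = 189.039444… → ⌈·⌉ = 190
j=16: r + 15k = 201.928333… → ⌈·⌉ = 202
j=17: r + 16k = 214.817222… → ⌈·⌉ = 215
j=18: r + 17k = 227.706111… → ⌈·⌉ = 228

9, 22, 35, 48, 61, 74, 86, 99, 112, 125, 138, 151, 164, 177, 190, 202, 215, 228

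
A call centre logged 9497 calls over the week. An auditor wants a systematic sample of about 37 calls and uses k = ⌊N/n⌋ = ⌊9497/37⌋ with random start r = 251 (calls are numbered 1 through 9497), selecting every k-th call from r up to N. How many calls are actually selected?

37

k = ⌊9497/37⌋ = 256
Achieved size = ⌊(9497 − 251)/256⌋ + 1 = ⌊9246/256⌋ + 1 = 36 + 1 = 37
(last selection: 251 + 36×256 = 9467 ≤ 9497; next would be 9723 > 9497)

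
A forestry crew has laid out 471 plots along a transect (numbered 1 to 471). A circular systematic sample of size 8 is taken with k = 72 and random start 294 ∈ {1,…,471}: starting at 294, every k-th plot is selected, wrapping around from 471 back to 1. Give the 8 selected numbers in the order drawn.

Selection 1: 294
Selection 2: 294 + 72 = 366
Selection 3: 366 + 72 = 438
Selection 4: 438 + 72 = 510 → 510 − 471 = 39
Selection 5: 39 + 72 = 111
Selection 6: 111 + 72 = 183
Selection 7: 183 + 72 = 255
Selection 8: 255 + 72 = 327

294, 366, 438, 39, 111, 183, 255, 327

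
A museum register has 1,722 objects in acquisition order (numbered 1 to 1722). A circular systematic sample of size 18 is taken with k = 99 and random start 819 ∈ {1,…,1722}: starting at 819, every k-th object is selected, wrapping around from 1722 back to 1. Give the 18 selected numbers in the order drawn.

819, 918, 1017, 1116, 1215, 1314, 1413, 1512, 1611, 1710, 87, 186, 285, 384, 483, 582, 681, 780

Selection 1: 819
Selection 2: 819 + 99 = 918
Selection 3: 918 + 99 = 1017
Selection 4: 1017 + 99 = 1116
Selection 5: 1116 + 99 = 1215
Selection 6: 1215 + 99 = 1314
Selection 7: 1314 + 99 = 1413
Selection 8: 1413 + 99 = 1512
Selection 9: 1512 + 99 = 1611
Selection 10: 1611 + 99 = 1710
Selection 11: 1710 + 99 = 1809 → 1809 − 1722 = 87
Selection 12: 87 + 99 = 186
Selection 13: 186 + 99 = 285
Selection 14: 285 + 99 = 384
Selection 15: 384 + 99 = 483
Selection 16: 483 + 99 = 582
Selection 17: 582 + 99 = 681
Selection 18: 681 + 99 = 780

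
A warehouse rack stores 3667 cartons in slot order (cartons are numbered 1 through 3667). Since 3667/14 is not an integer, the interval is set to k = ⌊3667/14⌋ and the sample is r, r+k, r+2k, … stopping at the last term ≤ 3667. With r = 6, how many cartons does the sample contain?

k = ⌊3667/14⌋ = 261
Achieved size = ⌊(3667 − 6)/261⌋ + 1 = ⌊3661/261⌋ + 1 = 14 + 1 = 15
(last selection: 6 + 14×261 = 3660 ≤ 3667; next would be 3921 > 3667)

15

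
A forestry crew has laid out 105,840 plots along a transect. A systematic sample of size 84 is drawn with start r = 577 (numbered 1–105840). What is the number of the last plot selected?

105157

k = 105840/84 = 1260
84th selection = r + (84−1)·k = 577 + 83×1260 = 577 + 104580 = 105157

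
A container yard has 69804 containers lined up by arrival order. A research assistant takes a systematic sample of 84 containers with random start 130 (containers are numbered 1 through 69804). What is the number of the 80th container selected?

65779

k = 69804/84 = 831
80th selection = r + (80−1)·k = 130 + 79×831 = 130 + 65649 = 65779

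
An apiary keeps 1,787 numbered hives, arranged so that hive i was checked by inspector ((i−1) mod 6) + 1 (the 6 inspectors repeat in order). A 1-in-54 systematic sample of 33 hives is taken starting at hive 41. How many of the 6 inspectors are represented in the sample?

Consecutive selections differ by k = 54, so their inspector numbers differ by 54 mod 6 = 0.
gcd(54, 6) = 6, so the sample visits 6/6 = 1 distinct residues mod 6.
Start 41 is inspector 5; the inspectors hit are 5.

1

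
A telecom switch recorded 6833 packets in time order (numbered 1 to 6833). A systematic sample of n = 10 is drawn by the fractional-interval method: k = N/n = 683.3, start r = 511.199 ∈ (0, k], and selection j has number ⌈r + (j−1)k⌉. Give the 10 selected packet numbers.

j=1: r + 0k = 511.199 → ⌈·⌉ = 512
j=2: r + 1k = 1194.499 → ⌈·⌉ = 1195
j=3: r + 2k = 1877.799 → ⌈·⌉ = 1878
j=4: r + 3k = 2561.099 → ⌈·⌉ = 2562
j=5: r + 4k = 3244.399 → ⌈·⌉ = 3245
j=6: r + 5k = 3927.699 → ⌈·⌉ = 3928
j=7: r + 6k = 4610.999 → ⌈·⌉ = 4611
j=8: r + 7k = 5294.299 → ⌈·⌉ = 5295
j=9: r + 8k = 5977.599 → ⌈·⌉ = 5978
j=10: r + 9k = 6660.899 → ⌈·⌉ = 6661

512, 1195, 1878, 2562, 3245, 3928, 4611, 5295, 5978, 6661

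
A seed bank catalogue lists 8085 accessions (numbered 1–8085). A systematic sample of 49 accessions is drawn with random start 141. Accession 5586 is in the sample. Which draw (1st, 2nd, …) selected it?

k = 8085/49 = 165
position = (5586 − 141)/165 + 1 = 5445/165 + 1 = 33 + 1 = 34

34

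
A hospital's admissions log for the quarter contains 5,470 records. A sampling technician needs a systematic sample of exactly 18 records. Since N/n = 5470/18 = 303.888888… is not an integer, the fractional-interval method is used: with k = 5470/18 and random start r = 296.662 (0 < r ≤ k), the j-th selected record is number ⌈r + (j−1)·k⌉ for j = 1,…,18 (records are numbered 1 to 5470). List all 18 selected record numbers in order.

j=1: r + 0k = 296.662 → ⌈·⌉ = 297
j=2: r + 1k = 600.550888… → ⌈·⌉ = 601
j=3: r + 2k = 904.439777… → ⌈·⌉ = 905
j=4: r + 3k = 1208.328666… → ⌈·⌉ = 1209
j=5: r + 4k = 1512.217555… → ⌈·⌉ = 1513
j=6: r + 5k = 1816.106444… → ⌈·⌉ = 1817
j=7: r + 6k = 2119.995333… → ⌈·⌉ = 2120
j=8: r + 7k = 2423.884222… → ⌈·⌉ = 2424
j=9: r + 8k = 2727.773111… → ⌈·⌉ = 2728
j=10: r + 9k = 3031.662 → ⌈·⌉ = 3032
j=11: r + 10k = 3335.550888… → ⌈·⌉ = 3336
j=12: r + 11k = 3639.439777… → ⌈·⌉ = 3640
j=13: r + 12k = 3943.328666… → ⌈·⌉ = 3944
j=14: r + 13k = 4247.217555… → ⌈·⌉ = 4248
j=15: r + 14k = 4551.106444… → ⌈·⌉ = 4552
j=16: r + 15k = 4854.995333… → ⌈·⌉ = 4855
j=17: r + 16k = 5158.884222… → ⌈·⌉ = 5159
j=18: r + 17k = 5462.773111… → ⌈·⌉ = 5463

297, 601, 905, 1209, 1513, 1817, 2120, 2424, 2728, 3032, 3336, 3640, 3944, 4248, 4552, 4855, 5159, 5463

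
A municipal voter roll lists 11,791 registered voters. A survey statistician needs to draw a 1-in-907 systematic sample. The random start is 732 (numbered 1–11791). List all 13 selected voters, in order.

732, 1639, 2546, 3453, 4360, 5267, 6174, 7081, 7988, 8895, 9802, 10709, 11616

voter 1: 732
voter 2: 732 + 907 = 1639
voter 3: 1639 + 907 = 2546
voter 4: 2546 + 907 = 3453
voter 5: 3453 + 907 = 4360
voter 6: 4360 + 907 = 5267
voter 7: 5267 + 907 = 6174
voter 8: 6174 + 907 = 7081
voter 9: 7081 + 907 = 7988
voter 10: 7988 + 907 = 8895
voter 11: 8895 + 907 = 9802
voter 12: 9802 + 907 = 10709
voter 13: 10709 + 907 = 11616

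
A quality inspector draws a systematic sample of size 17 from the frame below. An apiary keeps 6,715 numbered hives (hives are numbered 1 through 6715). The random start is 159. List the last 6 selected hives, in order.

k = N/n = 6715/17 = 395
12th selection = 159 + 11×395 = 4504
13th: 4504 + 395 = 4899
14th: 4899 + 395 = 5294
15th: 5294 + 395 = 5689
16th: 5689 + 395 = 6084
17th: 6084 + 395 = 6479

4504, 4899, 5294, 5689, 6084, 6479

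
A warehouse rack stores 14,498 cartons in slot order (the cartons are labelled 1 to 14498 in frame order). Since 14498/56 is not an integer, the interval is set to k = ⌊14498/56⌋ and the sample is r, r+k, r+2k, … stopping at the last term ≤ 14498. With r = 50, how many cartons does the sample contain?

57

k = ⌊14498/56⌋ = 258
Achieved size = ⌊(14498 − 50)/258⌋ + 1 = ⌊14448/258⌋ + 1 = 56 + 1 = 57
(last selection: 50 + 56×258 = 14498 ≤ 14498; next would be 14756 > 14498)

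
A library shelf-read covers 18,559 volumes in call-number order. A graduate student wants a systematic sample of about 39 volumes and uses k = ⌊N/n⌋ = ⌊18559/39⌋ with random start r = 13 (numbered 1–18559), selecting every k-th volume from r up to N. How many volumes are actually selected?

k = ⌊18559/39⌋ = 475
Achieved size = ⌊(18559 − 13)/475⌋ + 1 = ⌊18546/475⌋ + 1 = 39 + 1 = 40
(last selection: 13 + 39×475 = 18538 ≤ 18559; next would be 19013 > 18559)

40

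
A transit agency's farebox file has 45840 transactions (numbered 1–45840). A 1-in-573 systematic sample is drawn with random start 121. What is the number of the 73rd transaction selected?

41377

k = 573
73rd selection = r + (73−1)·k = 121 + 72×573 = 121 + 41256 = 41377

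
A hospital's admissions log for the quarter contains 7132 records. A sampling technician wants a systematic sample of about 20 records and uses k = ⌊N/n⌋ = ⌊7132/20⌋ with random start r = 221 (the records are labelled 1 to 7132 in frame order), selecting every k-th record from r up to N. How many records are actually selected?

20

k = ⌊7132/20⌋ = 356
Achieved size = ⌊(7132 − 221)/356⌋ + 1 = ⌊6911/356⌋ + 1 = 19 + 1 = 20
(last selection: 221 + 19×356 = 6985 ≤ 7132; next would be 7341 > 7132)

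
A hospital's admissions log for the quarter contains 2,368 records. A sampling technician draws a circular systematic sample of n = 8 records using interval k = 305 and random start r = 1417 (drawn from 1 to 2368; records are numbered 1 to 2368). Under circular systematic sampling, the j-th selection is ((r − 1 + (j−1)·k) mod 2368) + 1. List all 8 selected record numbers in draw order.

1417, 1722, 2027, 2332, 269, 574, 879, 1184

Selection 1: 1417
Selection 2: 1417 + 305 = 1722
Selection 3: 1722 + 305 = 2027
Selection 4: 2027 + 305 = 2332
Selection 5: 2332 + 305 = 2637 → 2637 − 2368 = 269
Selection 6: 269 + 305 = 574
Selection 7: 574 + 305 = 879
Selection 8: 879 + 305 = 1184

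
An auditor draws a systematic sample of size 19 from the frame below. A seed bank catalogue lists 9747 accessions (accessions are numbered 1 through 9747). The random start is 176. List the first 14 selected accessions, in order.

k = N/n = 9747/19 = 513
accession 1: 176
accession 2: 176 + 513 = 689
accession 3: 689 + 513 = 1202
accession 4: 1202 + 513 = 1715
accession 5: 1715 + 513 = 2228
accession 6: 2228 + 513 = 2741
accession 7: 2741 + 513 = 3254
accession 8: 3254 + 513 = 3767
accession 9: 3767 + 513 = 4280
accession 10: 4280 + 513 = 4793
accession 11: 4793 + 513 = 5306
accession 12: 5306 + 513 = 5819
accession 13: 5819 + 513 = 6332
accession 14: 6332 + 513 = 6845

176, 689, 1202, 1715, 2228, 2741, 3254, 3767, 4280, 4793, 5306, 5819, 6332, 6845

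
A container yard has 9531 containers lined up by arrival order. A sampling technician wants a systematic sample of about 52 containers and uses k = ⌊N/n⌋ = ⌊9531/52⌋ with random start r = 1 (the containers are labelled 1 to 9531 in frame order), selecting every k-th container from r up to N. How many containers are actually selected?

53

k = ⌊9531/52⌋ = 183
Achieved size = ⌊(9531 − 1)/183⌋ + 1 = ⌊9530/183⌋ + 1 = 52 + 1 = 53
(last selection: 1 + 52×183 = 9517 ≤ 9531; next would be 9700 > 9531)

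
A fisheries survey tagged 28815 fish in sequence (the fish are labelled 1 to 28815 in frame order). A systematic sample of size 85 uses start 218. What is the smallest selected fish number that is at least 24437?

k = 28815/85 = 339
Steps past start: ⌈(24437 − 218)/339⌉ = ⌈24219/339⌉ = 72
Selected fish: 218 + 72×339 = 24626

24626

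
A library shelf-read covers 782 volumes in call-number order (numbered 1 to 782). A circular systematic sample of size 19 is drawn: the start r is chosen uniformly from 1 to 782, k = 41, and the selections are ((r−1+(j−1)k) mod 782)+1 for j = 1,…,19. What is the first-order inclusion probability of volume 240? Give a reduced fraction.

19/782

For each position j, as r ranges over 1…782 the j-th selection hits every volume exactly once, so volume 240 is selected for exactly 19 of the 782 starts.
Inclusion probability = 19/782.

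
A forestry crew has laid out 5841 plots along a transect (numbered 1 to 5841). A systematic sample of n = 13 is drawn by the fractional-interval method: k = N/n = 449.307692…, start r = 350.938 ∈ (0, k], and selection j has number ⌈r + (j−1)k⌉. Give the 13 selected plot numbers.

351, 801, 1250, 1699, 2149, 2598, 3047, 3497, 3946, 4395, 4845, 5294, 5743

j=1: r + 0k = 350.938 → ⌈·⌉ = 351
j=2: r + 1k = 800.245692… → ⌈·⌉ = 801
j=3: r + 2k = 1249.553384… → ⌈·⌉ = 1250
j=4: r + 3k = 1698.861076… → ⌈·⌉ = 1699
j=5: r + 4k = 2148.168769… → ⌈·⌉ = 2149
j=6: r + 5k = 2597.476461… → ⌈·⌉ = 2598
j=7: r + 6k = 3046.784153… → ⌈·⌉ = 3047
j=8: r + 7k = 3496.091846… → ⌈·⌉ = 3497
j=9: r + 8k = 3945.399538… → ⌈·⌉ = 3946
j=10: r + 9k = 4394.707230… → ⌈·⌉ = 4395
j=11: r + 10k = 4844.014923… → ⌈·⌉ = 4845
j=12: r + 11k = 5293.322615… → ⌈·⌉ = 5294
j=13: r + 12k = 5742.630307… → ⌈·⌉ = 5743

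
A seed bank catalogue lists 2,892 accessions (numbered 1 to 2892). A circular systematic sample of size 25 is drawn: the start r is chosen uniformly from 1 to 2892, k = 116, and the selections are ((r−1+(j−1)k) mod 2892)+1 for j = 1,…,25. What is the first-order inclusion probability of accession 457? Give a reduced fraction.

For each position j, as r ranges over 1…2892 the j-th selection hits every accession exactly once, so accession 457 is selected for exactly 25 of the 2892 starts.
Inclusion probability = 25/2892.

25/2892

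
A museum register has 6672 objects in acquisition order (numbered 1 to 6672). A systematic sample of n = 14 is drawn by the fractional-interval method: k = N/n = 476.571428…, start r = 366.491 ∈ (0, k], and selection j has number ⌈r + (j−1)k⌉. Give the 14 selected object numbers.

367, 844, 1320, 1797, 2273, 2750, 3226, 3703, 4180, 4656, 5133, 5609, 6086, 6562

j=1: r + 0k = 366.491 → ⌈·⌉ = 367
j=2: r + 1k = 843.062428… → ⌈·⌉ = 844
j=3: r + 2k = 1319.633857… → ⌈·⌉ = 1320
j=4: r + 3k = 1796.205285… → ⌈·⌉ = 1797
j=5: r + 4k = 2272.776714… → ⌈·⌉ = 2273
j=6: r + 5k = 2749.348142… → ⌈·⌉ = 2750
j=7: r + 6k = 3225.919571… → ⌈·⌉ = 3226
j=8: r + 7k = 3702.491 → ⌈·⌉ = 3703
j=9: r + 8k = 4179.062428… → ⌈·⌉ = 4180
j=10: r + 9k = 4655.633857… → ⌈·⌉ = 4656
j=11: r + 10k = 5132.205285… → ⌈·⌉ = 5133
j=12: r + 11k = 5608.776714… → ⌈·⌉ = 5609
j=13: r + 12k = 6085.348142… → ⌈·⌉ = 6086
j=14: r + 13k = 6561.919571… → ⌈·⌉ = 6562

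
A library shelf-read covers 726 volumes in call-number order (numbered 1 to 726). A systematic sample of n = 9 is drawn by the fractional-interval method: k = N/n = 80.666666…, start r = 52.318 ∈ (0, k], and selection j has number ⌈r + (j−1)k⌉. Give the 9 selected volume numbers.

j=1: r + 0k = 52.318 → ⌈·⌉ = 53
j=2: r + 1k = 132.984666… → ⌈·⌉ = 133
j=3: r + 2k = 213.651333… → ⌈·⌉ = 214
j=4: r + 3k = 294.318 → ⌈·⌉ = 295
j=5: r + 4k = 374.984666… → ⌈·⌉ = 375
j=6: r + 5k = 455.651333… → ⌈·⌉ = 456
j=7: r + 6k = 536.318 → ⌈·⌉ = 537
j=8: r + 7k = 616.984666… → ⌈·⌉ = 617
j=9: r + 8k = 697.651333… → ⌈·⌉ = 698

53, 133, 214, 295, 375, 456, 537, 617, 698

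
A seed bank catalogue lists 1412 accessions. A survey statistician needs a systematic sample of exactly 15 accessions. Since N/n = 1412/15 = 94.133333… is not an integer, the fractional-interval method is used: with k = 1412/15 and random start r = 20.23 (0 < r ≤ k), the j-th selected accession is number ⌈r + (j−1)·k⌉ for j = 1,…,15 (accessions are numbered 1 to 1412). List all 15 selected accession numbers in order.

j=1: r + 0k = 20.23 → ⌈·⌉ = 21
j=2: r + 1k = 114.363333… → ⌈·⌉ = 115
j=3: r + 2k = 208.496666… → ⌈·⌉ = 209
j=4: r + 3k = 302.63 → ⌈·⌉ = 303
j=5: r + 4k = 396.763333… → ⌈·⌉ = 397
j=6: r + 5k = 490.896666… → ⌈·⌉ = 491
j=7: r + 6k = 585.03 → ⌈·⌉ = 586
j=8: r + 7k = 679.163333… → ⌈·⌉ = 680
j=9: r + 8k = 773.296666… → ⌈·⌉ = 774
j=10: r + 9k = 867.43 → ⌈·⌉ = 868
j=11: r + 10k = 961.563333… → ⌈·⌉ = 962
j=12: r + 11k = 1055.696666… → ⌈·⌉ = 1056
j=13: r + 12k = 1149.83 → ⌈·⌉ = 1150
j=14: r + 13k = 1243.963333… → ⌈·⌉ = 1244
j=15: r + 14k = 1338.096666… → ⌈·⌉ = 1339

21, 115, 209, 303, 397, 491, 586, 680, 774, 868, 962, 1056, 1150, 1244, 1339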